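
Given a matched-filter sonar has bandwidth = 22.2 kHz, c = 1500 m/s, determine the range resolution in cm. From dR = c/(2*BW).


dR = c/(2*BW) = 1500 / (2 * 22.2e3) = 0.0338 m = 3.38 cm

3.38 cm


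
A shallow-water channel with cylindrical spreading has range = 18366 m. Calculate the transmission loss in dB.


TL = 10*log10(18366) = 42.64

42.64 dB


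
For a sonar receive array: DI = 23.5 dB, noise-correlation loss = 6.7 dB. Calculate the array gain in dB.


AG = DI - L_corr = 23.5 - 6.7 = 16.8

16.8 dB


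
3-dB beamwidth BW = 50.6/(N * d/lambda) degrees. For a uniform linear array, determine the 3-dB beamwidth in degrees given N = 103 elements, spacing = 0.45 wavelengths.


1.09 deg


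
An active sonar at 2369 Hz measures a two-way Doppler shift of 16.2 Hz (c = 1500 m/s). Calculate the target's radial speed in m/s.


From fd = 2*f*v/c, v = c*fd/(2*f) = 1500 * 16.2 / (2*2369) = 5.13

5.13 m/s


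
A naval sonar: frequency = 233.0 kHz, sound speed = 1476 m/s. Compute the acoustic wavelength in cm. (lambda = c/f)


lambda = c/f = 1476 / 233000 = 0.0063 m = 0.63 cm

0.63 cm


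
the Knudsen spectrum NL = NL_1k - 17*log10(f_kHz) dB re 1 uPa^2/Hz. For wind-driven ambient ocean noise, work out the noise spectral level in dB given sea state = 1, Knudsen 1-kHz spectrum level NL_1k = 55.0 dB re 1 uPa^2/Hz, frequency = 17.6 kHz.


33.83 dB


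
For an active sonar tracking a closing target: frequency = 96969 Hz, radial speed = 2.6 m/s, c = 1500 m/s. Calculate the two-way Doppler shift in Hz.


fd = 2*f*v/c = 2 * 96969 * 2.6 / 1500 = 336.16

336.16 Hz


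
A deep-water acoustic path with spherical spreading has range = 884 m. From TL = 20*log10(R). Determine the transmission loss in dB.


TL = 20*log10(884) = 58.93

58.93 dB


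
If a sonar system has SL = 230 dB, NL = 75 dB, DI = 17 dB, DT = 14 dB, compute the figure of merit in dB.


FOM = SL - NL + DI - DT = 230 - 75 + 17 - 14 = 158

158 dB


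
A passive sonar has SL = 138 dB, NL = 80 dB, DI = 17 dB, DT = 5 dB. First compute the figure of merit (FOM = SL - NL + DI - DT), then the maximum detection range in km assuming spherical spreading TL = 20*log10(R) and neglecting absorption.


Step 1: FOM = SL - NL + DI - DT = 138 - 80 + 17 - 5 = 70 dB
Step 2: at max range FOM = TL = 20*log10(R), so R = 10^(70/20) = 3162.28 m = 3.16 km

3.16 km


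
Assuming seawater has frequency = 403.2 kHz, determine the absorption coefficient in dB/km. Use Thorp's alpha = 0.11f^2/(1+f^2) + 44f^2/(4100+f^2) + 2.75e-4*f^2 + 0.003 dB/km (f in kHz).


87.737 dB/km


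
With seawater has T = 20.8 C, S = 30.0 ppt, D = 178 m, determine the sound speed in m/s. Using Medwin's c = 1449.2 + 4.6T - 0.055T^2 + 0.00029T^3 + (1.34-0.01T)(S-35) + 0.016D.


1520.88 m/s


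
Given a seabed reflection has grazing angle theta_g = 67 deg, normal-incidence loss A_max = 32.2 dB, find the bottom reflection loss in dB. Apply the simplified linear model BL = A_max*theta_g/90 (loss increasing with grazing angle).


23.97 dB


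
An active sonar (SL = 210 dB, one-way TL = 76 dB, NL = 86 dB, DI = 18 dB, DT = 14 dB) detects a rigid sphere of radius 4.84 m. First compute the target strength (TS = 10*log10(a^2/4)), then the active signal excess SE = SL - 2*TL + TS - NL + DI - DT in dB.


Step 1: TS = 10*log10(4.84^2/4) = 7.68 dB
Step 2: SE = SL - 2*TL + TS - NL + DI - DT = 210 - 2*76 + (7.68) - 86 + 18 - 14 = -16.32

-16.32 dB


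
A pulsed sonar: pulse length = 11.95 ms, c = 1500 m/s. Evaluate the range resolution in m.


8.9625 m


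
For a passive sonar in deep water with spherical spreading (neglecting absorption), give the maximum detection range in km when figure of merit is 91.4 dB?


At max range FOM = TL, so 20*log10(R) = 91.4
R = 10^(91.4/20) = 37153.52 m = 37.15 km

37.15 km


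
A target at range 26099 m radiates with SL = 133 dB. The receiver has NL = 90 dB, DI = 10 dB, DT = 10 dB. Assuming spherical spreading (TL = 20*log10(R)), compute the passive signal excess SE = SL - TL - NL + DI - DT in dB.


-45.33 dB


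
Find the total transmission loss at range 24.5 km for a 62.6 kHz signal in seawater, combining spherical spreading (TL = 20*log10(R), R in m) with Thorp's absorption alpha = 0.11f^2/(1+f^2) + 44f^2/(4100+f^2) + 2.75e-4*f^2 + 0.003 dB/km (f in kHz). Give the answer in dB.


Step 1 (Thorp): alpha = 0.11*3918.76/(1+3918.76) + 44*3918.76/(4100+3918.76) + 2.75e-4*3918.76 + 0.003 = 22.6934 dB/km
Step 2: TL_spread = 20*log10(24500) = 87.78 dB
Step 3: TL_abs = alpha*R = 22.6934 * 24.5 = 555.99 dB
Step 4: TL_total = 87.78 + 555.99 = 643.77

643.77 dB


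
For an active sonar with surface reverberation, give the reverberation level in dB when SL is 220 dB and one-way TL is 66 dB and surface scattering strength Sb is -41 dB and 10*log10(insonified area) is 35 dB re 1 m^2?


RL = SL - 2*TL + Sb + 10*log10(A) = 220 - 2*66 + (-41) + 35 = 82

82 dB


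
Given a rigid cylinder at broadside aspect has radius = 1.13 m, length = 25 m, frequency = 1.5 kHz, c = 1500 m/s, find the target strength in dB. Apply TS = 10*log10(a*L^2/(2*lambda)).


25.48 dB


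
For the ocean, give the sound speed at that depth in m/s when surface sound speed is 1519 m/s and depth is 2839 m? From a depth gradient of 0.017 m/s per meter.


c = 1519 + 0.017 * 2839 = 1567.263

1567.263 m/s


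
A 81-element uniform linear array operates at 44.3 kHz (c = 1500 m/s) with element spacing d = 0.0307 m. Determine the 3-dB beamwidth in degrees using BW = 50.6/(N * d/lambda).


Step 1: lambda = 1500/44300 = 0.03386 m
Step 2: d/lambda = 0.0307/0.03386 = 0.9067
Step 3: BW = 50.6/(N * d/lambda) = 50.6/(81 * 0.9067) = 0.69

0.69 deg


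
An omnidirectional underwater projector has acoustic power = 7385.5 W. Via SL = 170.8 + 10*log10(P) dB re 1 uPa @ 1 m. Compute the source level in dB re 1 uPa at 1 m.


209.48 dB


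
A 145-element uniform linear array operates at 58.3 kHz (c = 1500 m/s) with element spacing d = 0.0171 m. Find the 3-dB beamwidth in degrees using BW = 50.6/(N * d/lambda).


0.53 deg


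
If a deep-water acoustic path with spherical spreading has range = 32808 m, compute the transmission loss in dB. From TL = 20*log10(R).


90.32 dB


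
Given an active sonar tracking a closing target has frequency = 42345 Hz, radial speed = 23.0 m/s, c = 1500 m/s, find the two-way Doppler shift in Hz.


fd = 2*f*v/c = 2 * 42345 * 23.0 / 1500 = 1298.58

1298.58 Hz


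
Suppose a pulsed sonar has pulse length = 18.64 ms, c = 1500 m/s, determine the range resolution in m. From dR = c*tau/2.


dR = c*tau/2 = 1500 * 18.64e-3 / 2 = 13.98

13.98 m


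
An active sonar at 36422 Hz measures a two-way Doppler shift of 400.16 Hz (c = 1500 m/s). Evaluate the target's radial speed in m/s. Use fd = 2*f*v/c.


From fd = 2*f*v/c, v = c*fd/(2*f) = 1500 * 400.16 / (2*36422) = 8.24

8.24 m/s


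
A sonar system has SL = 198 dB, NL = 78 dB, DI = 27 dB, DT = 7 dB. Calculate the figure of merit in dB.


FOM = SL - NL + DI - DT = 198 - 78 + 27 - 7 = 140

140 dB


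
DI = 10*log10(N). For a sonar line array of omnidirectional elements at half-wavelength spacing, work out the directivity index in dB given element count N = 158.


DI = 10*log10(158) = 21.99

21.99 dB


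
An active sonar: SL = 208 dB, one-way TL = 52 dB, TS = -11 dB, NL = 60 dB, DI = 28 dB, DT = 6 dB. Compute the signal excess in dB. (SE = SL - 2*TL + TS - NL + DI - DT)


SE = SL - 2*TL + TS - NL + DI - DT = 208 - 2*52 + (-11) - 60 + 28 - 6 = 55

55 dB


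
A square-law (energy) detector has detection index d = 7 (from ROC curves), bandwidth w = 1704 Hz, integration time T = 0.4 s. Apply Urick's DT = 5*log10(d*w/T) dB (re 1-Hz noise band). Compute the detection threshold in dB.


22.37 dB


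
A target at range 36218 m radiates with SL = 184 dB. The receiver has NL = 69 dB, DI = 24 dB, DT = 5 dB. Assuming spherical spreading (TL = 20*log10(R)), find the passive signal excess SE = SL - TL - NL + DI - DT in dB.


Step 1: TL = 20*log10(36218) = 91.18 dB
Step 2: SE = 184 - 91.18 - 69 + 24 - 5 = 42.82

42.82 dB


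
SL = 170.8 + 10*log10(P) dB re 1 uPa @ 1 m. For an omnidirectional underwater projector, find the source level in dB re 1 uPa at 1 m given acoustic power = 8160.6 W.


SL = 170.8 + 10*log10(8160.6) = 170.8 + 39.12 = 209.92

209.92 dB


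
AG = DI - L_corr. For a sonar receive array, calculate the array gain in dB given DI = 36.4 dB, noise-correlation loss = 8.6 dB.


27.8 dB


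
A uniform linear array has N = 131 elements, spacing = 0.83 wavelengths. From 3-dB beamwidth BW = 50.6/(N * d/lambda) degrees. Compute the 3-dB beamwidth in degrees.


0.47 deg


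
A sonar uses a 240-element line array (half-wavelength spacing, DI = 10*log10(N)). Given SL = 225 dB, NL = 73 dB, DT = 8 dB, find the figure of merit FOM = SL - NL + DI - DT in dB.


Step 1: DI = 10*log10(240) = 23.8 dB
Step 2: FOM = SL - NL + DI - DT = 225 - 73 + 23.8 - 8 = 167.8

167.8 dB


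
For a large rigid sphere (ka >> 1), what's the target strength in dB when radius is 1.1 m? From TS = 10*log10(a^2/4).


TS = 10*log10(1.1^2 / 4) = 10*log10(0.3025) = -5.19

-5.19 dB


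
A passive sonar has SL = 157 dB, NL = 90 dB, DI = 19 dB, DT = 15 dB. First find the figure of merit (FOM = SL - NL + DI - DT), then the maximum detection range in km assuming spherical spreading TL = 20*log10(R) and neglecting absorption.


Step 1: FOM = SL - NL + DI - DT = 157 - 90 + 19 - 15 = 71 dB
Step 2: at max range FOM = TL = 20*log10(R), so R = 10^(71/20) = 3548.13 m = 3.55 km

3.55 km


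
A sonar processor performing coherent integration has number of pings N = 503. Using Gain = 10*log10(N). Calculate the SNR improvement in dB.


Gain = 10*log10(503) = 27.02

27.02 dB


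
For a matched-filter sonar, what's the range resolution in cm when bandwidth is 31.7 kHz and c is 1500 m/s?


dR = c/(2*BW) = 1500 / (2 * 31.7e3) = 0.0237 m = 2.37 cm

2.37 cm


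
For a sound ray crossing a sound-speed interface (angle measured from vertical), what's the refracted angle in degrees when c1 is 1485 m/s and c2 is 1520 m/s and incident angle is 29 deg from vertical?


sin(theta2) = (c2/c1)*sin(theta1) = (1520/1485)*sin(29 deg) = 0.49624
theta2 = arcsin(0.49624) = 29.75

29.75 deg


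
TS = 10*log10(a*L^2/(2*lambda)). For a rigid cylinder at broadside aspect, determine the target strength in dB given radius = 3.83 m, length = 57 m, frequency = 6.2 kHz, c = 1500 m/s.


lambda = 1500/6200 = 0.24194 m
TS = 10*log10(3.83*57^2/(2*0.24194)) = 44.1

44.1 dB


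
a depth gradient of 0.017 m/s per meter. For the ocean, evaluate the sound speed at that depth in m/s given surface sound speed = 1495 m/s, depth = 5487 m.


c = 1495 + 0.017 * 5487 = 1588.279

1588.279 m/s


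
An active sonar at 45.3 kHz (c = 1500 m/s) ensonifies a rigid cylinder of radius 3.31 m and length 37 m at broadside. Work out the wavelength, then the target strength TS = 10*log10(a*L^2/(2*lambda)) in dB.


Step 1: lambda = c/f = 1500/45300 = 0.03311 m
Step 2: TS = 10*log10(a*L^2/(2*lambda)) = 10*log10(3.31*37^2/(2*0.03311)) = 48.35

48.35 dB


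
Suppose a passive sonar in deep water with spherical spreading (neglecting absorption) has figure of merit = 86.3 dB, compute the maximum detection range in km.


At max range FOM = TL, so 20*log10(R) = 86.3
R = 10^(86.3/20) = 20653.8 m = 20.65 km

20.65 km


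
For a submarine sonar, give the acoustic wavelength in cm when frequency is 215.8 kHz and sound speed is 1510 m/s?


lambda = c/f = 1510 / 215800 = 0.007 m = 0.7 cm

0.7 cm


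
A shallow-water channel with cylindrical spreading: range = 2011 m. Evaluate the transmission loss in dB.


33.03 dB


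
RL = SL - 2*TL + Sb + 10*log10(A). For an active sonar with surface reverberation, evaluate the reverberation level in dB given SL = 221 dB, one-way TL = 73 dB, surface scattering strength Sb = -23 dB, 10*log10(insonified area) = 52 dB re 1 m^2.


RL = SL - 2*TL + Sb + 10*log10(A) = 221 - 2*73 + (-23) + 52 = 104

104 dB


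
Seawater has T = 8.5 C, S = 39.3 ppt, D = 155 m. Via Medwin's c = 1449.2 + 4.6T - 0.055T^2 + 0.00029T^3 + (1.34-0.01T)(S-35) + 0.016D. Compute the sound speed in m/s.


1492.38 m/s


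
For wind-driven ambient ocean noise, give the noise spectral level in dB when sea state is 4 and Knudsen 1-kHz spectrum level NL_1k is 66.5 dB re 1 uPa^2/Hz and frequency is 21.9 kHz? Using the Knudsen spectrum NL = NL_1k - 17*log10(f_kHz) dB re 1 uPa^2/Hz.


NL = NL_1k - 17*log10(f_kHz) = 66.5 - 17*log10(21.9) = 66.5 - (22.79) = 43.71

43.71 dB


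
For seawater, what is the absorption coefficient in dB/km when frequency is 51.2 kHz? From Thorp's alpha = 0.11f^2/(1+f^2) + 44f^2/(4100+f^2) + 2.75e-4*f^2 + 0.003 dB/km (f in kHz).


f^2 = 2621.44
alpha = 0.11*2621.44/(1+2621.44) + 44*2621.44/(4100+2621.44) + 2.75e-4*2621.44 + 0.003 = 17.994

17.994 dB/km


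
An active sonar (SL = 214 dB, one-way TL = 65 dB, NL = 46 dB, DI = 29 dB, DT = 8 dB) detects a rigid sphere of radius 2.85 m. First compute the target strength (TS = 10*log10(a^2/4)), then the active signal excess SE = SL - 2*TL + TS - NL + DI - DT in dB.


Step 1: TS = 10*log10(2.85^2/4) = 3.08 dB
Step 2: SE = SL - 2*TL + TS - NL + DI - DT = 214 - 2*65 + (3.08) - 46 + 29 - 8 = 62.08

62.08 dB


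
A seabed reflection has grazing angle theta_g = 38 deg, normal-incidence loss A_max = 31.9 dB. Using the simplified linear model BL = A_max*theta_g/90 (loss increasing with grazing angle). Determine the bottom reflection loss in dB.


BL = A_max * theta_g / 90 = 31.9 * 38 / 90 = 13.47

13.47 dB


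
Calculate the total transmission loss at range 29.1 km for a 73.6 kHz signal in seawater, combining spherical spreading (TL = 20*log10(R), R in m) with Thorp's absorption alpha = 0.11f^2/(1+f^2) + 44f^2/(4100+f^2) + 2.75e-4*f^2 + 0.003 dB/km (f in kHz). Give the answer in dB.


Step 1 (Thorp): alpha = 0.11*5416.96/(1+5416.96) + 44*5416.96/(4100+5416.96) + 2.75e-4*5416.96 + 0.003 = 26.647 dB/km
Step 2: TL_spread = 20*log10(29100) = 89.28 dB
Step 3: TL_abs = alpha*R = 26.647 * 29.1 = 775.43 dB
Step 4: TL_total = 89.28 + 775.43 = 864.71

864.71 dB


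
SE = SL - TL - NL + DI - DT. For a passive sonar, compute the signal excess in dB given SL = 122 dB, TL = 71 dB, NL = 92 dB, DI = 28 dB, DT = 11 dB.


SE = SL - TL - NL + DI - DT = 122 - 71 - 92 + 28 - 11 = -24

-24 dB


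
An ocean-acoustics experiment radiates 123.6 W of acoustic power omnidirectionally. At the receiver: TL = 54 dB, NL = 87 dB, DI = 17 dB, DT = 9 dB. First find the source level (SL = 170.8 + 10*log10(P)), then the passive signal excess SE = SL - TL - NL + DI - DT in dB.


Step 1: SL = 170.8 + 10*log10(123.6) = 191.72 dB
Step 2: SE = SL - TL - NL + DI - DT = 191.72 - 54 - 87 + 17 - 9 = 58.72

58.72 dB


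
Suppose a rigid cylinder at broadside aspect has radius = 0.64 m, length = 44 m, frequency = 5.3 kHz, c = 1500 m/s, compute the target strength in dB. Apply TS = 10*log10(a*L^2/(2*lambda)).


33.4 dB


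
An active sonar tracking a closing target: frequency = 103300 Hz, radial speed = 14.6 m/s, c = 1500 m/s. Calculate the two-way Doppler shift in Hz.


fd = 2*f*v/c = 2 * 103300 * 14.6 / 1500 = 2010.91

2010.91 Hz


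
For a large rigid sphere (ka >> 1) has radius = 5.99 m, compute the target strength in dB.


TS = 10*log10(5.99^2 / 4) = 10*log10(8.970025) = 9.53

9.53 dB


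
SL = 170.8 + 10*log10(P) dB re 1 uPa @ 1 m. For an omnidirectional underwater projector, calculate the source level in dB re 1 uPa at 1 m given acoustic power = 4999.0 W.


SL = 170.8 + 10*log10(4999.0) = 170.8 + 36.99 = 207.79

207.79 dB


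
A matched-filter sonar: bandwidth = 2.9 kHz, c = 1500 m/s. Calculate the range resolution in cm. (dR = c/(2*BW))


dR = c/(2*BW) = 1500 / (2 * 2.9e3) = 0.2586 m = 25.86 cm

25.86 cm


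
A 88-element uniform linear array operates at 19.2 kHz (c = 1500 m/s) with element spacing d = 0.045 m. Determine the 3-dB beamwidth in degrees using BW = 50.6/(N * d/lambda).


Step 1: lambda = 1500/19200 = 0.07812 m
Step 2: d/lambda = 0.045/0.07812 = 0.576
Step 3: BW = 50.6/(N * d/lambda) = 50.6/(88 * 0.576) = 1.0

1.0 deg


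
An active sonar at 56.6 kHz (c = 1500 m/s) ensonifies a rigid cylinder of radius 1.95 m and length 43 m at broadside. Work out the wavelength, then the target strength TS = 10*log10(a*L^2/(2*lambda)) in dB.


Step 1: lambda = c/f = 1500/56600 = 0.0265 m
Step 2: TS = 10*log10(a*L^2/(2*lambda)) = 10*log10(1.95*43^2/(2*0.0265)) = 48.33

48.33 dB


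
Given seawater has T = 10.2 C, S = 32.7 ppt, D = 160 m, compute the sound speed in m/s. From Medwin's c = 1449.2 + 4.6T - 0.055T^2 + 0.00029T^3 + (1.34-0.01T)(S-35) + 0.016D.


1490.42 m/s


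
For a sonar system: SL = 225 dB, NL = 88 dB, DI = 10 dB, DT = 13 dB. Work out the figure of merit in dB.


134 dB


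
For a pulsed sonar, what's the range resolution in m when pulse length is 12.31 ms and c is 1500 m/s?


9.2325 m


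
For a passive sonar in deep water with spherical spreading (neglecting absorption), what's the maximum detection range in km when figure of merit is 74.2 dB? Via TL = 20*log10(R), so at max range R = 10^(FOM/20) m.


At max range FOM = TL, so 20*log10(R) = 74.2
R = 10^(74.2/20) = 5128.61 m = 5.13 km

5.13 km


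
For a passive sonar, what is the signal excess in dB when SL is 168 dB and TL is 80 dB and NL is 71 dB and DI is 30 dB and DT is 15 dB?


SE = SL - TL - NL + DI - DT = 168 - 80 - 71 + 30 - 15 = 32

32 dB


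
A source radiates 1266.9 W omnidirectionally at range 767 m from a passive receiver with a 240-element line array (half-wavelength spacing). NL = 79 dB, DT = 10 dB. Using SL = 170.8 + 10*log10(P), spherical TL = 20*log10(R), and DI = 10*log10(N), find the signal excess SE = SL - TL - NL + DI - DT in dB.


Step 1: SL = 170.8 + 10*log10(1266.9) = 201.83 dB
Step 2: TL = 20*log10(767) = 57.7 dB
Step 3: DI = 10*log10(240) = 23.8 dB
Step 4: SE = SL - TL - NL + DI - DT = 201.83 - 57.7 - 79 + 23.8 - 10 = 78.93

78.93 dB


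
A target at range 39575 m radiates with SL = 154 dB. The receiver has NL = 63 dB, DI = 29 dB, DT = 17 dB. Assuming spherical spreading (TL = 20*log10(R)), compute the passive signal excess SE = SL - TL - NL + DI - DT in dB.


Step 1: TL = 20*log10(39575) = 91.95 dB
Step 2: SE = 154 - 91.95 - 63 + 29 - 17 = 11.05

11.05 dB


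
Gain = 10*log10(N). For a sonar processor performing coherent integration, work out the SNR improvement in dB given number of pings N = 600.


Gain = 10*log10(600) = 27.78

27.78 dB


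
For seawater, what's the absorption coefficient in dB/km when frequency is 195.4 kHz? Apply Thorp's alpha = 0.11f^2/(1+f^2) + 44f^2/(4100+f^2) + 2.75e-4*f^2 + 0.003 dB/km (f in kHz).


50.346 dB/km


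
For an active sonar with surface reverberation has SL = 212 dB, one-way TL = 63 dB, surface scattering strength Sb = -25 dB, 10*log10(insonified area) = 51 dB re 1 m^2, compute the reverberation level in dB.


112 dB


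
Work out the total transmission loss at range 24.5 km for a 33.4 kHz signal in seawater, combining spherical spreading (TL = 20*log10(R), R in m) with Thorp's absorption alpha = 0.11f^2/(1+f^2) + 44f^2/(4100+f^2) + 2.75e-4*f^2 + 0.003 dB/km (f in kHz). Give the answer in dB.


Step 1 (Thorp): alpha = 0.11*1115.56/(1+1115.56) + 44*1115.56/(4100+1115.56) + 2.75e-4*1115.56 + 0.003 = 9.8309 dB/km
Step 2: TL_spread = 20*log10(24500) = 87.78 dB
Step 3: TL_abs = alpha*R = 9.8309 * 24.5 = 240.86 dB
Step 4: TL_total = 87.78 + 240.86 = 328.64

328.64 dB


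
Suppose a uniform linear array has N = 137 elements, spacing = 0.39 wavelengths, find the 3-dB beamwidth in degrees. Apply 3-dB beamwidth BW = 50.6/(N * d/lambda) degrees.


BW = 50.6 / (137 * 0.39) = 50.6 / 53.43 = 0.95

0.95 deg


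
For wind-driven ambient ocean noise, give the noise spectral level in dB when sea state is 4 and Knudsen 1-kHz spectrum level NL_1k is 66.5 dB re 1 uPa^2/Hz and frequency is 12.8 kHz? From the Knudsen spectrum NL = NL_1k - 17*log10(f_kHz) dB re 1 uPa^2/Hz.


NL = NL_1k - 17*log10(f_kHz) = 66.5 - 17*log10(12.8) = 66.5 - (18.82) = 47.68

47.68 dB


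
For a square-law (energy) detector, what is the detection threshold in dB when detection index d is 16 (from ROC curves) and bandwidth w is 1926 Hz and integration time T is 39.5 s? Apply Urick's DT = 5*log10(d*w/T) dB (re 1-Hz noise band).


DT = 5*log10(d*w/T) = 5*log10(16 * 1926 / 39.5) = 5*log10(780.15) = 14.46

14.46 dB


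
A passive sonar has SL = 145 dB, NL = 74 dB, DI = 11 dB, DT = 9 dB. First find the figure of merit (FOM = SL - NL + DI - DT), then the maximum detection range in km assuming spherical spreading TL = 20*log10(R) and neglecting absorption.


Step 1: FOM = SL - NL + DI - DT = 145 - 74 + 11 - 9 = 73 dB
Step 2: at max range FOM = TL = 20*log10(R), so R = 10^(73/20) = 4466.84 m = 4.47 km

4.47 km


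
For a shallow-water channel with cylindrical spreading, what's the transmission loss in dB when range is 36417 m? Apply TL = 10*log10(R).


TL = 10*log10(36417) = 45.61

45.61 dB


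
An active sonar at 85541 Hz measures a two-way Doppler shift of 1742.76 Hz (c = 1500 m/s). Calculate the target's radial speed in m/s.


15.28 m/s


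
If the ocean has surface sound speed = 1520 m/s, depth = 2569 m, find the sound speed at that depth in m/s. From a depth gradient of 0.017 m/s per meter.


1563.673 m/s


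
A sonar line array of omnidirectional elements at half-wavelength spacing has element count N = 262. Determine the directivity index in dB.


DI = 10*log10(262) = 24.18

24.18 dB


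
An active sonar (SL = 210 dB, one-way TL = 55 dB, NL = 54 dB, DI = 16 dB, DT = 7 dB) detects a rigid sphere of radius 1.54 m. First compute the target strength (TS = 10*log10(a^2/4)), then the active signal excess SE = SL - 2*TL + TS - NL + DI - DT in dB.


Step 1: TS = 10*log10(1.54^2/4) = -2.27 dB
Step 2: SE = SL - 2*TL + TS - NL + DI - DT = 210 - 2*55 + (-2.27) - 54 + 16 - 7 = 52.73

52.73 dB


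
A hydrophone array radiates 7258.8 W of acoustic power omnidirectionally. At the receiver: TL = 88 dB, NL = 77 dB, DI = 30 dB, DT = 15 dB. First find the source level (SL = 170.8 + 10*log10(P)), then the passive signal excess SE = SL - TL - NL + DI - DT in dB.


Step 1: SL = 170.8 + 10*log10(7258.8) = 209.41 dB
Step 2: SE = SL - TL - NL + DI - DT = 209.41 - 88 - 77 + 30 - 15 = 59.41

59.41 dB


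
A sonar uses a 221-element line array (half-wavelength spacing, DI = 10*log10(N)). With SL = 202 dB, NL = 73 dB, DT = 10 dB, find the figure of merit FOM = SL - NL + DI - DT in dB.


142.44 dB


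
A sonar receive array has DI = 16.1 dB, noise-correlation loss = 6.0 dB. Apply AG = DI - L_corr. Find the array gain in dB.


10.1 dB


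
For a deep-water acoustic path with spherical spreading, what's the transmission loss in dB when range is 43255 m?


TL = 20*log10(43255) = 92.72

92.72 dB


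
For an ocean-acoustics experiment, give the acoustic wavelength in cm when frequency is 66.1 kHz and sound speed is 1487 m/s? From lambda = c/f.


lambda = c/f = 1487 / 66100 = 0.0225 m = 2.25 cm

2.25 cm


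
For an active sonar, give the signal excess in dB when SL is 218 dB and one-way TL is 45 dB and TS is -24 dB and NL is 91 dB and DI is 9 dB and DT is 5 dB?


17 dB


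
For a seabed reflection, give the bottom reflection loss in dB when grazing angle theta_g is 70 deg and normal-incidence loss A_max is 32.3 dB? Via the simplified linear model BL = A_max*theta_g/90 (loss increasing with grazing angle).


BL = A_max * theta_g / 90 = 32.3 * 70 / 90 = 25.12

25.12 dB


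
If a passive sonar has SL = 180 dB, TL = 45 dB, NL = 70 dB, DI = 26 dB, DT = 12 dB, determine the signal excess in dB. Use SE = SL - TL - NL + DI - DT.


SE = SL - TL - NL + DI - DT = 180 - 45 - 70 + 26 - 12 = 79

79 dB


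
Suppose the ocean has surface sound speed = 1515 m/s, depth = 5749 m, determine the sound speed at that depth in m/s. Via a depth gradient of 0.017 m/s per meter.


c = 1515 + 0.017 * 5749 = 1612.733

1612.733 m/s


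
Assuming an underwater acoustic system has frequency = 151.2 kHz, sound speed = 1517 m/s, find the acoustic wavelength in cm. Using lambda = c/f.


lambda = c/f = 1517 / 151200 = 0.01 m = 1.0 cm

1.0 cm


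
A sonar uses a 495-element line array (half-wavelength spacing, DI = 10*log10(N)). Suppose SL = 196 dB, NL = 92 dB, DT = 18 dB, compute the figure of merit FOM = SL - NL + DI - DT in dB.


112.95 dB


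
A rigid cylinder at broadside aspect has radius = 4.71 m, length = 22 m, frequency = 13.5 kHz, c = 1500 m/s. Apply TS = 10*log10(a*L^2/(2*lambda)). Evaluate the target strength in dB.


lambda = 1500/13500 = 0.11111 m
TS = 10*log10(4.71*22^2/(2*0.11111)) = 40.11

40.11 dB


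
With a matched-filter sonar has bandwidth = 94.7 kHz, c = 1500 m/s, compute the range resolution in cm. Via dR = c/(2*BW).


dR = c/(2*BW) = 1500 / (2 * 94.7e3) = 0.0079 m = 0.79 cm

0.79 cm


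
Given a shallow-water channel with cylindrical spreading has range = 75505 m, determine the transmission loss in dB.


TL = 10*log10(75505) = 48.78

48.78 dB


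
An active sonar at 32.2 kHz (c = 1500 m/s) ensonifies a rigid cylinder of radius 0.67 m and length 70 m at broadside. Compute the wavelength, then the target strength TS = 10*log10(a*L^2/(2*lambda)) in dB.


Step 1: lambda = c/f = 1500/32200 = 0.04658 m
Step 2: TS = 10*log10(a*L^2/(2*lambda)) = 10*log10(0.67*70^2/(2*0.04658)) = 45.47

45.47 dB


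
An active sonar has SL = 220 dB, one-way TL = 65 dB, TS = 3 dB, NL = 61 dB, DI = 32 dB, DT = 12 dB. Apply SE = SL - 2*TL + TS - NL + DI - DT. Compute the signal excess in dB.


SE = SL - 2*TL + TS - NL + DI - DT = 220 - 2*65 + (3) - 61 + 32 - 12 = 52

52 dB


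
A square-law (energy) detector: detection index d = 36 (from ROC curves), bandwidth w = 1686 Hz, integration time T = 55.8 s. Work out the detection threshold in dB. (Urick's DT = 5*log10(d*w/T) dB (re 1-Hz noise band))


DT = 5*log10(d*w/T) = 5*log10(36 * 1686 / 55.8) = 5*log10(1087.74) = 15.18

15.18 dB


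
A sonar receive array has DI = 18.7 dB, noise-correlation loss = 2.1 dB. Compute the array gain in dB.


AG = DI - L_corr = 18.7 - 2.1 = 16.6

16.6 dB


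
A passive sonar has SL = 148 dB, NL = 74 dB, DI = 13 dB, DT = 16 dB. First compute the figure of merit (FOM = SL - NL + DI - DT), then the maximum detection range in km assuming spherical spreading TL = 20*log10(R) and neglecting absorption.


Step 1: FOM = SL - NL + DI - DT = 148 - 74 + 13 - 16 = 71 dB
Step 2: at max range FOM = TL = 20*log10(R), so R = 10^(71/20) = 3548.13 m = 3.55 km

3.55 km


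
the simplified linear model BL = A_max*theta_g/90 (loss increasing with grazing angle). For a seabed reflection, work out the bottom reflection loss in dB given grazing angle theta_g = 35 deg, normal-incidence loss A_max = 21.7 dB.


BL = A_max * theta_g / 90 = 21.7 * 35 / 90 = 8.44

8.44 dB


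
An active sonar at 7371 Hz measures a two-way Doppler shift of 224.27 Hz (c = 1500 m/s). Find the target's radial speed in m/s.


22.82 m/s


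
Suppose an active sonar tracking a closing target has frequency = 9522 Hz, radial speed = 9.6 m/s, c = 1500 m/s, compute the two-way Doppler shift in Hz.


fd = 2*f*v/c = 2 * 9522 * 9.6 / 1500 = 121.88

121.88 Hz


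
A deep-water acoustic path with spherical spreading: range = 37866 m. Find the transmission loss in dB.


TL = 20*log10(37866) = 91.56

91.56 dB


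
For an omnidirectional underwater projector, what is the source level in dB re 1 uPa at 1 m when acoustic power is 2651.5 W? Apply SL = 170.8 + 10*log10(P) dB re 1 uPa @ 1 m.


SL = 170.8 + 10*log10(2651.5) = 170.8 + 34.23 = 205.03

205.03 dB


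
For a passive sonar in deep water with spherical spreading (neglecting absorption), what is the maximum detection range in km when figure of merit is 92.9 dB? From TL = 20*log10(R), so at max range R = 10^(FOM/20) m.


At max range FOM = TL, so 20*log10(R) = 92.9
R = 10^(92.9/20) = 44157.04 m = 44.16 km

44.16 km


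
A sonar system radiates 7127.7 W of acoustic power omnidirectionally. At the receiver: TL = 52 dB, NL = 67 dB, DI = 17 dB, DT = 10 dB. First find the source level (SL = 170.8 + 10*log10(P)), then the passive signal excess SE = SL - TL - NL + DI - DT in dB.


Step 1: SL = 170.8 + 10*log10(7127.7) = 209.33 dB
Step 2: SE = SL - TL - NL + DI - DT = 209.33 - 52 - 67 + 17 - 10 = 97.33

97.33 dB


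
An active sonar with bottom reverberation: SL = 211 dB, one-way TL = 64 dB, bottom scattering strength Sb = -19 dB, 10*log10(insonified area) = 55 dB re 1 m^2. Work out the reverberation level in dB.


RL = SL - 2*TL + Sb + 10*log10(A) = 211 - 2*64 + (-19) + 55 = 119

119 dB


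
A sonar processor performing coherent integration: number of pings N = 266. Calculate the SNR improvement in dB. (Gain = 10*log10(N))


24.25 dB


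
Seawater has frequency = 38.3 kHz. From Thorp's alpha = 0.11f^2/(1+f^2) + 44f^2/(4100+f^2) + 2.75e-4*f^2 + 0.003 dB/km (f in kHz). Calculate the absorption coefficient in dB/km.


f^2 = 1466.89
alpha = 0.11*1466.89/(1+1466.89) + 44*1466.89/(4100+1466.89) + 2.75e-4*1466.89 + 0.003 = 12.11

12.11 dB/km


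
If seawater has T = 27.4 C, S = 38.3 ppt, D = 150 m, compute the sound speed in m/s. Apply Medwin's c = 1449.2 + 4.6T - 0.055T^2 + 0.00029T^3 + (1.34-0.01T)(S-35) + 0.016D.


c = 1449.2 + 4.6*27.4 - 0.055*27.4^2 + 0.00029*27.4^3 + (1.34 - 0.01*27.4)*(38.3 - 35) + 0.016*150 = 1545.83

1545.83 m/s


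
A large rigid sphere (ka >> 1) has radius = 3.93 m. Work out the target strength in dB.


5.87 dB


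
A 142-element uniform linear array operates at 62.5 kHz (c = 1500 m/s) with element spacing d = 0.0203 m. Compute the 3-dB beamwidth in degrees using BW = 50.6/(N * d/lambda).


Step 1: lambda = 1500/62500 = 0.024 m
Step 2: d/lambda = 0.0203/0.024 = 0.8458
Step 3: BW = 50.6/(N * d/lambda) = 50.6/(142 * 0.8458) = 0.42

0.42 deg


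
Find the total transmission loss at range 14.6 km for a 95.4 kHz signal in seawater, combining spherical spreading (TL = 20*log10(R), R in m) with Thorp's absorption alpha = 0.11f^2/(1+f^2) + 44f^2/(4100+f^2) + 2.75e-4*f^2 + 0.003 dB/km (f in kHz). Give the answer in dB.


564.36 dB


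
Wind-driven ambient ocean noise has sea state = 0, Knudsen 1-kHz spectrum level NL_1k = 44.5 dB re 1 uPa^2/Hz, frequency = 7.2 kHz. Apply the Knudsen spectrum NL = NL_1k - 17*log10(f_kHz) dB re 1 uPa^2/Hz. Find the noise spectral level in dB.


NL = NL_1k - 17*log10(f_kHz) = 44.5 - 17*log10(7.2) = 44.5 - (14.57) = 29.93

29.93 dB


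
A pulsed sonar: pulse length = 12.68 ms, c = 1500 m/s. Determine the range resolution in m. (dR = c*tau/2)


dR = c*tau/2 = 1500 * 12.68e-3 / 2 = 9.51

9.51 m


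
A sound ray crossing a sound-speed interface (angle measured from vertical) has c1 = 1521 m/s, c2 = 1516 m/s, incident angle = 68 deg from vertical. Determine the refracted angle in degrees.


sin(theta2) = (c2/c1)*sin(theta1) = (1516/1521)*sin(68 deg) = 0.92414
theta2 = arcsin(0.92414) = 67.54

67.54 deg


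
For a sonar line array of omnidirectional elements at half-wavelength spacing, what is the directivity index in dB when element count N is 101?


20.04 dB


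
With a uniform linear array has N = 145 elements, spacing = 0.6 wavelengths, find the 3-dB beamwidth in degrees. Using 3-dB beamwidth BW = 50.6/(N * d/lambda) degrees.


0.58 deg


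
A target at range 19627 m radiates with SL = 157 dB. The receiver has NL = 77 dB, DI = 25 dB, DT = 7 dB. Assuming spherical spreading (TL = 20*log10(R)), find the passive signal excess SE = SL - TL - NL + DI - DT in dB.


12.14 dB


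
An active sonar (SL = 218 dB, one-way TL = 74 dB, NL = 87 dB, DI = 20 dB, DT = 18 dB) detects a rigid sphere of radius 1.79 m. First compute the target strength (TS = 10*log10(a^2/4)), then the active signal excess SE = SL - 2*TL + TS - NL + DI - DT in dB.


Step 1: TS = 10*log10(1.79^2/4) = -0.96 dB
Step 2: SE = SL - 2*TL + TS - NL + DI - DT = 218 - 2*74 + (-0.96) - 87 + 20 - 18 = -15.96

-15.96 dB


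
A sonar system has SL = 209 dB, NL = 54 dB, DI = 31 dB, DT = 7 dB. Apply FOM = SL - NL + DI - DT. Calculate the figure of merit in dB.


179 dB


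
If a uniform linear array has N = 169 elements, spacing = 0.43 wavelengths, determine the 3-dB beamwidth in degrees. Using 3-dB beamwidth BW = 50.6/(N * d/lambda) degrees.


BW = 50.6 / (169 * 0.43) = 50.6 / 72.67 = 0.7

0.7 deg


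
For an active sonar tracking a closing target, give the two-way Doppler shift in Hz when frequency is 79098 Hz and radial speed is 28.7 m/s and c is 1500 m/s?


fd = 2*f*v/c = 2 * 79098 * 28.7 / 1500 = 3026.82

3026.82 Hz


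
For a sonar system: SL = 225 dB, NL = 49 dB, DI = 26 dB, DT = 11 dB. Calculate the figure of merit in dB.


FOM = SL - NL + DI - DT = 225 - 49 + 26 - 11 = 191

191 dB


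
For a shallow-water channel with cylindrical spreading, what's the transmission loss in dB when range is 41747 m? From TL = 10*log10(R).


TL = 10*log10(41747) = 46.21

46.21 dB


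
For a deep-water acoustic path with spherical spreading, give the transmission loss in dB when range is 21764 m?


86.75 dB


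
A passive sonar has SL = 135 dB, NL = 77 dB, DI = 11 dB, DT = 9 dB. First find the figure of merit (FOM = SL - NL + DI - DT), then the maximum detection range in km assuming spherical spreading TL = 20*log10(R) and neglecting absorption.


Step 1: FOM = SL - NL + DI - DT = 135 - 77 + 11 - 9 = 60 dB
Step 2: at max range FOM = TL = 20*log10(R), so R = 10^(60/20) = 1000.0 m = 1.0 km

1.0 km


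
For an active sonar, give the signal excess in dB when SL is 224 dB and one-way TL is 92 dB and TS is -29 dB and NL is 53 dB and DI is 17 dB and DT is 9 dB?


SE = SL - 2*TL + TS - NL + DI - DT = 224 - 2*92 + (-29) - 53 + 17 - 9 = -34

-34 dB


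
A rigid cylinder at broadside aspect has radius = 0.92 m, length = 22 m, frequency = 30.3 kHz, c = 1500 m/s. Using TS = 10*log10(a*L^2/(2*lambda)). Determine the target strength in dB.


lambda = 1500/30300 = 0.0495 m
TS = 10*log10(0.92*22^2/(2*0.0495)) = 36.53

36.53 dB


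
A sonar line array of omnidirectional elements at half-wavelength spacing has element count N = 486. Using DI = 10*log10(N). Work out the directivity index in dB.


DI = 10*log10(486) = 26.87

26.87 dB


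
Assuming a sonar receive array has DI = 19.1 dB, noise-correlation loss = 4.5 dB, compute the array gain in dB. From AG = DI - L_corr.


AG = DI - L_corr = 19.1 - 4.5 = 14.6

14.6 dB


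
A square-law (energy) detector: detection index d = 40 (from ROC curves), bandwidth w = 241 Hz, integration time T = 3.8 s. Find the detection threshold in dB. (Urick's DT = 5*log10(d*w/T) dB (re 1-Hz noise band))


17.02 dB


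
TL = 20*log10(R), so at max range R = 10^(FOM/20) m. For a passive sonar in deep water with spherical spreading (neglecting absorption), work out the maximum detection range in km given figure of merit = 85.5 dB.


At max range FOM = TL, so 20*log10(R) = 85.5
R = 10^(85.5/20) = 18836.49 m = 18.84 km

18.84 km


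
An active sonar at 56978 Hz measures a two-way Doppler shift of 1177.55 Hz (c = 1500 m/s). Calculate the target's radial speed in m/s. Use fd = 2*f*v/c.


15.5 m/s


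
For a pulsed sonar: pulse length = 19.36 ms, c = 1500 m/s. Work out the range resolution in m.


dR = c*tau/2 = 1500 * 19.36e-3 / 2 = 14.52

14.52 m


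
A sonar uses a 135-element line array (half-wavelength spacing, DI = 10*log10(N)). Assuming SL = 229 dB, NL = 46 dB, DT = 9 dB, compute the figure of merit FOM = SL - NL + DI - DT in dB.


195.3 dB


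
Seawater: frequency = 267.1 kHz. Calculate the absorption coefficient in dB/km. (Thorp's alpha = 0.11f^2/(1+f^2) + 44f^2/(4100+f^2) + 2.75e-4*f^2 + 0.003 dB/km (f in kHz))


f^2 = 71342.41
alpha = 0.11*71342.41/(1+71342.41) + 44*71342.41/(4100+71342.41) + 2.75e-4*71342.41 + 0.003 = 61.341

61.341 dB/km


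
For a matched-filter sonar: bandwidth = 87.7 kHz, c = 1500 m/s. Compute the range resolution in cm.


dR = c/(2*BW) = 1500 / (2 * 87.7e3) = 0.0086 m = 0.86 cm

0.86 cm


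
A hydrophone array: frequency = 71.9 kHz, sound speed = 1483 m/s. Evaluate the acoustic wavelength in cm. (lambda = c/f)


lambda = c/f = 1483 / 71900 = 0.0206 m = 2.06 cm

2.06 cm


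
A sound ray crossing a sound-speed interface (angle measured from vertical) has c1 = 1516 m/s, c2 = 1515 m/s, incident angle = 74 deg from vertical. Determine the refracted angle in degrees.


sin(theta2) = (c2/c1)*sin(theta1) = (1515/1516)*sin(74 deg) = 0.96063
theta2 = arcsin(0.96063) = 73.87

73.87 deg


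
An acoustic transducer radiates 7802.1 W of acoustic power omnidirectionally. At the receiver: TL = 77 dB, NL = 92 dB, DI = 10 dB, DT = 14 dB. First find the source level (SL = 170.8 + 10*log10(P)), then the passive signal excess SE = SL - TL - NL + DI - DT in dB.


Step 1: SL = 170.8 + 10*log10(7802.1) = 209.72 dB
Step 2: SE = SL - TL - NL + DI - DT = 209.72 - 77 - 92 + 10 - 14 = 36.72

36.72 dB


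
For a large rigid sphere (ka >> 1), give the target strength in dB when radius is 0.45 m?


TS = 10*log10(0.45^2 / 4) = 10*log10(0.050625) = -12.96

-12.96 dB


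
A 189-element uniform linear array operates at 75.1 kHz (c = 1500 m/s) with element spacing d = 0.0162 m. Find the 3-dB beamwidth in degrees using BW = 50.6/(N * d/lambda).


Step 1: lambda = 1500/75100 = 0.01997 m
Step 2: d/lambda = 0.0162/0.01997 = 0.8112
Step 3: BW = 50.6/(N * d/lambda) = 50.6/(189 * 0.8112) = 0.33

0.33 deg


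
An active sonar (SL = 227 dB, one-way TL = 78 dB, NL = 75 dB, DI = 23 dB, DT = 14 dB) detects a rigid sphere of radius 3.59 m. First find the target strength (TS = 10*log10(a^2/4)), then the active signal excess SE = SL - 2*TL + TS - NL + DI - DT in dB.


Step 1: TS = 10*log10(3.59^2/4) = 5.08 dB
Step 2: SE = SL - 2*TL + TS - NL + DI - DT = 227 - 2*78 + (5.08) - 75 + 23 - 14 = 10.08

10.08 dB


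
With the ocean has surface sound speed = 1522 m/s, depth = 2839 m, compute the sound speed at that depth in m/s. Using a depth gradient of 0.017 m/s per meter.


c = 1522 + 0.017 * 2839 = 1570.263

1570.263 m/s


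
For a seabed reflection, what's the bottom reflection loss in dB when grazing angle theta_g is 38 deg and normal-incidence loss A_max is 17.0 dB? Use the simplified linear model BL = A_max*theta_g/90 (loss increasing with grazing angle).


BL = A_max * theta_g / 90 = 17.0 * 38 / 90 = 7.18

7.18 dB


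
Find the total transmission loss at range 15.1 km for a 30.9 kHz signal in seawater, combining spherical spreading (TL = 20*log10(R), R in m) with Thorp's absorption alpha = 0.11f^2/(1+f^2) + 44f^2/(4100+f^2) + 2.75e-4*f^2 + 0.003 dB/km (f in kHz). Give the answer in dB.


Step 1 (Thorp): alpha = 0.11*954.81/(1+954.81) + 44*954.81/(4100+954.81) + 2.75e-4*954.81 + 0.003 = 8.6867 dB/km
Step 2: TL_spread = 20*log10(15100) = 83.58 dB
Step 3: TL_abs = alpha*R = 8.6867 * 15.1 = 131.17 dB
Step 4: TL_total = 83.58 + 131.17 = 214.75

214.75 dB


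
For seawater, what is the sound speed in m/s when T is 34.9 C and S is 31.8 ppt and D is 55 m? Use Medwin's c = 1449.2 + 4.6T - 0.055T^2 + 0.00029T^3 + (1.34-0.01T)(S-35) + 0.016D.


c = 1449.2 + 4.6*34.9 - 0.055*34.9^2 + 0.00029*34.9^3 + (1.34 - 0.01*34.9)*(31.8 - 35) + 0.016*55 = 1552.79

1552.79 m/s


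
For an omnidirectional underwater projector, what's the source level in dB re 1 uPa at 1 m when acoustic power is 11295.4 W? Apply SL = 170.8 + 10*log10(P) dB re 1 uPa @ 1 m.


211.33 dB


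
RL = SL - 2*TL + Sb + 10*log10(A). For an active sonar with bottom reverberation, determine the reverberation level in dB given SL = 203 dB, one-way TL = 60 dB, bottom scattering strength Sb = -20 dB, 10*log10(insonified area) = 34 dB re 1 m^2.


97 dB
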